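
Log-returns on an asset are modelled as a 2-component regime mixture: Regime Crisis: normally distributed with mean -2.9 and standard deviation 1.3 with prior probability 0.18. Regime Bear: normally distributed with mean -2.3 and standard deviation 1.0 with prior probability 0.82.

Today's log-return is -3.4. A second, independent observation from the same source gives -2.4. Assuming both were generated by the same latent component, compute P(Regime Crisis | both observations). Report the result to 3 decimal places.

Apply Bayes' rule: the posterior for each component is proportional to its prior times its likelihood at x.
Since both observations come from the same component, the likelihood for component k is f_k(x₁)·f_k(x₂).
  p_Crisis = [(1/(1.3·√(2π)))·exp(−(-3.4−-2.9)²/(2·1.3²)) = 0.306879·exp(-0.07396) = 0.285] × [0.285] = 0.0812248
  p_Bear = [(1/(1.0·√(2π)))·exp(−(-3.4−-2.3)²/(2·1.0²)) = 0.398942·exp(-0.60500) = 0.217852] × [0.396953] = 0.086477
Weight by the priors:
  π_Crisis·p_Crisis = 0.18 × 0.0812248 = 0.0146205
  π_Bear·p_Bear = 0.82 × 0.086477 = 0.0709111
Normaliser: 0.0146205 + 0.0709111 = 0.0855316
Responsibility of Regime Crisis: 0.0146205 / 0.0855316 ≈ 0.171

0.171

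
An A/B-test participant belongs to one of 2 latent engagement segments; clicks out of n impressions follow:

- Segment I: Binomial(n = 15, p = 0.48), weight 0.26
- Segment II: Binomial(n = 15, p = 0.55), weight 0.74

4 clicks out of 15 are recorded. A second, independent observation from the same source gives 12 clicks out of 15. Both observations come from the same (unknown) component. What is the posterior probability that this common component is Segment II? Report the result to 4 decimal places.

By Bayes' theorem, P(k | x) = w_k f_k(x) / Σ_j w_j f_j(x).
Since both observations come from the same component, the likelihood for component k is f_k(x₁)·f_k(x₂).
  L_I = [C(15,4)·0.48^4·0.52^11 = 1365·0.0530842·0.000751687 = 0.0544671] × [0.0095701] = 0.000521256
  L_II = [C(15,4)·0.55^4·0.45^11 = 1365·0.0915063·0.000153228 = 0.0191391] × [0.0317688] = 0.000608026
Multiply by the mixture weights:
  w_I·L_I = 0.26 × 0.000521256 = 0.000135526
  w_II·L_II = 0.74 × 0.000608026 = 0.000449939
Evidence: 0.000135526 + 0.000449939 = 0.000585466
So the posterior for Segment II is 0.000449939 / 0.000585466 ≈ 0.7685.

0.7685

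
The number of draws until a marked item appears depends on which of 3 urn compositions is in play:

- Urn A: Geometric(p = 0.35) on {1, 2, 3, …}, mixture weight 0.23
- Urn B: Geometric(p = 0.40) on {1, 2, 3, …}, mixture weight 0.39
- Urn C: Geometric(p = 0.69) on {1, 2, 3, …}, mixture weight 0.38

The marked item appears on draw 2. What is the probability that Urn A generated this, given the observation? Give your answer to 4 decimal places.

By Bayes' theorem, P(k | x) = π_k f_k(x) / Σ_j π_j f_j(x).
Component likelihoods at x = 2:
  L_A = 0.2275
  L_B = 0.24
  L_C = 0.2139
Unnormalised posteriors:
  π_A·L_A = 0.23 × 0.2275 = 0.052325
  π_B·L_B = 0.39 × 0.24 = 0.0936
  π_C·L_C = 0.38 × 0.2139 = 0.081282
Sum: 0.052325 + 0.0936 + 0.081282 = 0.227207
Responsibility of Urn A: 0.052325 / 0.227207 ≈ 0.2303

0.2303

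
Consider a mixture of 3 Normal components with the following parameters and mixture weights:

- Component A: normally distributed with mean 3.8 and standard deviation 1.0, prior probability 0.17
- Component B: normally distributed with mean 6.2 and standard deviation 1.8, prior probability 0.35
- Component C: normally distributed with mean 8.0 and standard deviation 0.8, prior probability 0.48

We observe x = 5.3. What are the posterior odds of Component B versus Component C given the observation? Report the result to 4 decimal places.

Only the two components matter; the odds are (P(Z=i) f_i(x)) / (P(Z=j) f_j(x)).
Normal densities:
  L_A = (1/(1.0·√(2π)))·exp(−(5.3−3.8)²/(2·1.0²)) = 0.398942·exp(-1.12500) = 0.129518
  L_B = (1/(1.8·√(2π)))·exp(−(5.3−6.2)²/(2·1.8²)) = 0.221635·exp(-0.12500) = 0.195592
  L_C = (1/(0.8·√(2π)))·exp(−(5.3−8.0)²/(2·0.8²)) = 0.498678·exp(-5.69531) = 0.0016764
Posterior odds = (P(Z=B)·L_B) / (P(Z=C)·L_C) = (0.35·0.195592) / (0.48·0.0016764) = 0.0684571 / 0.000804671 ≈ 85.0747

85.0747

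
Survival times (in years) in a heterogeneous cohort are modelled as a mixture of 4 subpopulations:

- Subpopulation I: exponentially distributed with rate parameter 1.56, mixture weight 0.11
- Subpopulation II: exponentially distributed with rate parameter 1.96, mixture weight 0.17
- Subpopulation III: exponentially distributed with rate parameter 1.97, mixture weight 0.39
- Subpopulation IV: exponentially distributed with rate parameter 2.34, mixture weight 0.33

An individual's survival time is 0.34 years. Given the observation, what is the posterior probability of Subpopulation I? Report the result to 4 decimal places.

0.0996

Posterior ∝ prior × likelihood, so P(k | x) ∝ P(Z=k) f_k(x); normalise over all components.
Component likelihoods at x = 0.34 years:
  L_I = 1.56·e^(−1.56·0.34) = 1.56·e^(−0.5304) = 0.917857
  L_II = 1.96·e^(−1.96·0.34) = 1.96·e^(−0.6664) = 1.00657
  L_III = 1.97·e^(−1.97·0.34) = 1.97·e^(−0.6698) = 1.00827
  L_IV = 2.34·e^(−2.34·0.34) = 2.34·e^(−0.7956) = 1.05607
Multiply by the mixture weights:
  P(Z=I)·L_I = 0.11 × 0.917857 = 0.100964
  P(Z=II)·L_II = 0.17 × 1.00657 = 0.171116
  P(Z=III)·L_III = 0.39 × 1.00827 = 0.393224
  P(Z=IV)·L_IV = 0.33 × 1.05607 = 0.348502
Evidence: 0.100964 + 0.171116 + 0.393224 + 0.348502 = 1.01381
So the posterior for Subpopulation I is 0.100964 / 1.01381 ≈ 0.0996.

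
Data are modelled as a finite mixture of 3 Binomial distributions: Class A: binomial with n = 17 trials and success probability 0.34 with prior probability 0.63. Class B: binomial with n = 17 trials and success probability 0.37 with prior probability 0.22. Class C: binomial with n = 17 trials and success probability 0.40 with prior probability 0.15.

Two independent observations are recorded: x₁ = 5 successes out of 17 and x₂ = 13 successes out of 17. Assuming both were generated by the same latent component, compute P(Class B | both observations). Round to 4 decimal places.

P(component k | x) = π_k·f_k(x) / marginal(x), where marginal(x) = Σ_j π_j·f_j(x).
Since both observations come from the same component, the likelihood for component k is f_k(x₁)·f_k(x₂).
  f_A = [0.192076] × [0.00036642] = 7.03802e-05
  f_B = [0.167743] × [0.000913191] = 0.000153182
  f_C = [0.137932] × [0.00206996] = 0.000285514
Multiply by the mixture weights:
  π_A·f_A = 0.63 × 7.03802e-05 = 4.43396e-05
  π_B·f_B = 0.22 × 0.000153182 = 3.37e-05
  π_C·f_C = 0.15 × 0.000285514 = 4.28271e-05
Sum: 4.43396e-05 + 3.37e-05 + 4.28271e-05 = 0.000120867
P(Class B | data) = 3.37e-05 / 0.000120867 ≈ 0.2788

0.2788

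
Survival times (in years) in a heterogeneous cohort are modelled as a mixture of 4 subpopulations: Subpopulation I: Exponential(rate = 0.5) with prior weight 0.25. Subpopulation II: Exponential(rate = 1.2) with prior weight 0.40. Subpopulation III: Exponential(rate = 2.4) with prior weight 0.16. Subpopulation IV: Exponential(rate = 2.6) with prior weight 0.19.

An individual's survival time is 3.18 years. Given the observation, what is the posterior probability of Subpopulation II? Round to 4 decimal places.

The responsibility of component k is w_k f_k(x) divided by Σ_j w_j f_j(x).
Exponential densities:
  L_I = 0.5·e^(−0.5·3.18) = 0.5·e^(−1.5900) = 0.101963
  L_II = 1.2·e^(−1.2·3.18) = 1.2·e^(−3.8160) = 0.0264188
  L_III = 2.4·e^(−2.4·3.18) = 2.4·e^(−7.6320) = 0.00116326
  L_IV = 2.6·e^(−2.6·3.18) = 2.6·e^(−8.2680) = 0.000667155
Prior × likelihood for each component:
  w_I·L_I = 0.25 × 0.101963 = 0.0254907
  w_II·L_II = 0.40 × 0.0264188 = 0.0105675
  w_III·L_III = 0.16 × 0.00116326 = 0.000186121
  w_IV·L_IV = 0.19 × 0.000667155 = 0.000126759
Denominator: 0.0254907 + 0.0105675 + 0.000186121 + 0.000126759 = 0.0363711
Responsibility of Subpopulation II: 0.0105675 / 0.0363711 ≈ 0.2905

0.2905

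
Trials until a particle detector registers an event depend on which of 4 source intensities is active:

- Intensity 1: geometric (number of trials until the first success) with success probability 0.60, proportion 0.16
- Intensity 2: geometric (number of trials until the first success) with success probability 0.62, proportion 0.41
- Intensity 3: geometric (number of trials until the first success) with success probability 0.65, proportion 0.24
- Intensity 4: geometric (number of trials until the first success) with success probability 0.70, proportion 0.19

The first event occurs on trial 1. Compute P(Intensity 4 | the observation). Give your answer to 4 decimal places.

0.2081

By Bayes' theorem, P(k | x) = π_k f_k(x) / Σ_j π_j f_j(x).
Geometric probabilities:
  p_1 = 0.6
  p_2 = 0.62
  p_3 = 0.65
  p_4 = 0.7
Weight by the priors:
  π_1·p_1 = 0.16 × 0.6 = 0.096
  π_2·p_2 = 0.41 × 0.62 = 0.2542
  π_3·p_3 = 0.24 × 0.65 = 0.156
  π_4·p_4 = 0.19 × 0.7 = 0.133
Evidence: 0.096 + 0.2542 + 0.156 + 0.133 = 0.6392
P(Intensity 4 | x) ≈ 0.2081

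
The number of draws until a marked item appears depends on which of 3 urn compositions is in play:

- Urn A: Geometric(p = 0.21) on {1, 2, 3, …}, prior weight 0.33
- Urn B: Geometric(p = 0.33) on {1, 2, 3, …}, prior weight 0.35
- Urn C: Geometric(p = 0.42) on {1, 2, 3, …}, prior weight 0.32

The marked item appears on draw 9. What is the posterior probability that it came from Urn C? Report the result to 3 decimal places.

0.102

By Bayes' theorem, P(k | x) = π_k f_k(x) / Σ_j π_j f_j(x).
Component likelihoods at x = 9:
  f_A = 0.0318593
  f_B = 0.0134002
  f_C = 0.00537865
Multiply by the mixture weights:
  π_A·f_A = 0.33 × 0.0318593 = 0.0105136
  π_B·f_B = 0.35 × 0.0134002 = 0.00469008
  π_C·f_C = 0.32 × 0.00537865 = 0.00172117
Marginal: 0.0105136 + 0.00469008 + 0.00172117 = 0.0169248
P(Urn C | data) ≈ 0.102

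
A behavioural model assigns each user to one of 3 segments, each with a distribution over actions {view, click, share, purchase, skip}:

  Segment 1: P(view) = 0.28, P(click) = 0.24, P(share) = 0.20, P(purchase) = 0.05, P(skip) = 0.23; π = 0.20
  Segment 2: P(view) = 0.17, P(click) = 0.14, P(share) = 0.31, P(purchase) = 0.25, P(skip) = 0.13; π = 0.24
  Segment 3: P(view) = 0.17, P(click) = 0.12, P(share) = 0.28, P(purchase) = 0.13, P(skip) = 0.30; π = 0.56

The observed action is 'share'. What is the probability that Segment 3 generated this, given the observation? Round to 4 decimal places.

P(component k | x) = P(Z=k)·f_k(x) / marginal(x), where marginal(x) = Σ_j P(Z=j)·f_j(x).
Component likelihoods at x = 'share':
  p_1 = P(share | comp) = 0.20
  p_2 = P(share | comp) = 0.31
  p_3 = P(share | comp) = 0.28
Unnormalised posteriors:
  P(Z=1)·p_1 = 0.20 × 0.2 = 0.04
  P(Z=2)·p_2 = 0.24 × 0.31 = 0.0744
  P(Z=3)·p_3 = 0.56 × 0.28 = 0.1568
Marginal: 0.04 + 0.0744 + 0.1568 = 0.2712
P(Segment 3 | data) ≈ 0.5782

0.5782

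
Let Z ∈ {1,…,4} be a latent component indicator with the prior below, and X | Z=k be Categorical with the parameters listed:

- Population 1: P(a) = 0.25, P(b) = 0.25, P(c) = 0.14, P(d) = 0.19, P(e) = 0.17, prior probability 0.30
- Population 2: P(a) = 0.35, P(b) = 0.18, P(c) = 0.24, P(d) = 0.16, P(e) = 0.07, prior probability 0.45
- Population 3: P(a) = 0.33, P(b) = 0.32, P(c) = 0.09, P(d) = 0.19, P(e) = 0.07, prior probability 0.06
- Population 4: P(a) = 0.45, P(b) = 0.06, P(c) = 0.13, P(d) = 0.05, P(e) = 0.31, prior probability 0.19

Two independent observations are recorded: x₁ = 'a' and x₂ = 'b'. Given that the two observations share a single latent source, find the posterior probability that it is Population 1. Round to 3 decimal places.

0.320

Apply Bayes' rule: the posterior for each component is proportional to its prior times its likelihood at x.
Since both observations come from the same component, the likelihood for component k is f_k(x₁)·f_k(x₂).
  f_1 = [P(a | comp) = 0.25] × [0.25] = 0.0625
  f_2 = [P(a | comp) = 0.35] × [0.18] = 0.063
  f_3 = [P(a | comp) = 0.33] × [0.32] = 0.1056
  f_4 = [P(a | comp) = 0.45] × [0.06] = 0.027
Multiply by the mixture weights:
  w_1·f_1 = 0.30 × 0.0625 = 0.01875
  w_2·f_2 = 0.45 × 0.063 = 0.02835
  w_3·f_3 = 0.06 × 0.1056 = 0.006336
  w_4·f_4 = 0.19 × 0.027 = 0.00513
Denominator: 0.01875 + 0.02835 + 0.006336 + 0.00513 = 0.058566
P(Population 1 | x₁, x₂) = 0.01875 / 0.058566 ≈ 0.320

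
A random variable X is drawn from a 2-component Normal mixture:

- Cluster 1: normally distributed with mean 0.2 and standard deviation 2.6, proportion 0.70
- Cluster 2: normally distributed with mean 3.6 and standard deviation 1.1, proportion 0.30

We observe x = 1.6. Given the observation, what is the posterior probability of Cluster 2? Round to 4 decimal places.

0.1832

P(component k | x) = P(Z=k)·f_k(x) / marginal(x), where marginal(x) = Σ_j P(Z=j)·f_j(x).
Evaluate each component's likelihood at the observed value:
  f_1 = (1/(2.6·√(2π)))·exp(−(1.6−0.2)²/(2·2.6²)) = 0.153439·exp(-0.14497) = 0.132732
  f_2 = (1/(1.1·√(2π)))·exp(−(1.6−3.6)²/(2·1.1²)) = 0.362675·exp(-1.65289) = 0.0694505
Weight by the priors:
  P(Z=1)·f_1 = 0.70 × 0.132732 = 0.0929127
  P(Z=2)·f_2 = 0.30 × 0.0694505 = 0.0208351
Sum: 0.0929127 + 0.0208351 = 0.113748
So the posterior for Cluster 2 is 0.0208351 / 0.113748 ≈ 0.1832.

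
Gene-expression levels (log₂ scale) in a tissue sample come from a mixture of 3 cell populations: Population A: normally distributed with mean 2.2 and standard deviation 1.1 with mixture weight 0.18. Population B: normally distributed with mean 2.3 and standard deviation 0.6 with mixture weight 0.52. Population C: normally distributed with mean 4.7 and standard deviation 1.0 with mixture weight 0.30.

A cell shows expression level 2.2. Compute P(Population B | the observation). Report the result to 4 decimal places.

0.8286

P(component k | x) = π_k·f_k(x) / marginal(x), where marginal(x) = Σ_j π_j·f_j(x).
Evaluate each component's likelihood at the observed value:
  p_A = 0.362675
  p_B = 0.655733
  p_C = 0.0175283
Weight by the priors:
  π_A·p_A = 0.18 × 0.362675 = 0.0652815
  π_B·p_B = 0.52 × 0.655733 = 0.340981
  π_C·p_C = 0.30 × 0.0175283 = 0.00525849
Evidence: 0.0652815 + 0.340981 + 0.00525849 = 0.411521
P(Population B | x) = 0.340981 / 0.411521 ≈ 0.8286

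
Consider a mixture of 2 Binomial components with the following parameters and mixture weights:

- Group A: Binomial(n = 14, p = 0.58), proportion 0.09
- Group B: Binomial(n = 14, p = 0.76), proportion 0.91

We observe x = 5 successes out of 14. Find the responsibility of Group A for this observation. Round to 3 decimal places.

By Bayes' theorem, P(k | x) = π_k f_k(x) / Σ_j π_j f_j(x).
Component likelihoods at x = 5 successes out of 14:
  p_A = C(14,5)·0.58^5·0.42^9 = 2002·0.0656357·0.000406671 = 0.0534377
  p_B = C(14,5)·0.76^5·0.24^9 = 2002·0.253553·2.64181e-06 = 0.00134101
Prior × likelihood for each component:
  π_A·p_A = 0.09 × 0.0534377 = 0.00480939
  π_B·p_B = 0.91 × 0.00134101 = 0.00122032
Sum: 0.00480939 + 0.00122032 = 0.00602971
P(Group A | data) = 0.00480939 / 0.00602971 ≈ 0.798

0.798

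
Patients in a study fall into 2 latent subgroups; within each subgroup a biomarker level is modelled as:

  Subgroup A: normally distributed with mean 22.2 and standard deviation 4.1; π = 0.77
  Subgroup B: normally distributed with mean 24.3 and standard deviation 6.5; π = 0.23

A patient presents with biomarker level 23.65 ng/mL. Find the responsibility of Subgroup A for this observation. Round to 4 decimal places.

0.8336

Apply Bayes' rule: the posterior for each component is proportional to its prior times its likelihood at x.
Component likelihoods at x = 23.65 ng/mL:
  L_A = (1/(4.1·√(2π)))·exp(−(23.65−22.2)²/(2·4.1²)) = 0.097303·exp(-0.06254) = 0.0914043
  L_B = (1/(6.5·√(2π)))·exp(−(23.65−24.3)²/(2·6.5²)) = 0.061376·exp(-0.00500) = 0.0610696
Unnormalised posteriors:
  w_A·L_A = 0.77 × 0.0914043 = 0.0703813
  w_B·L_B = 0.23 × 0.0610696 = 0.014046
Marginal: 0.0703813 + 0.014046 = 0.0844273
Responsibility of Subgroup A: 0.0703813 / 0.0844273 ≈ 0.8336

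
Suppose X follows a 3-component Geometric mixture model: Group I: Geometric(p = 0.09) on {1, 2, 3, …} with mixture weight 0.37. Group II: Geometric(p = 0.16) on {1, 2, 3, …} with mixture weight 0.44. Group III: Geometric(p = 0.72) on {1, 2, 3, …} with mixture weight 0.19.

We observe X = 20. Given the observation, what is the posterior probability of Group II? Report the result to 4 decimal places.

The responsibility of component k is P(Z=k) f_k(x) divided by Σ_j P(Z=j) f_j(x).
Component likelihoods at x = 20:
  L_I = 0.0149978
  L_II = 0.00582675
  L_III = 2.25598e-11
Multiply by the mixture weights:
  P(Z=I)·L_I = 0.37 × 0.0149978 = 0.0055492
  P(Z=II)·L_II = 0.44 × 0.00582675 = 0.00256377
  P(Z=III)·L_III = 0.19 × 2.25598e-11 = 4.28636e-12
Sum: 0.0055492 + 0.00256377 + 4.28636e-12 = 0.00811297
P(Group II | the observation) ≈ 0.3160

0.3160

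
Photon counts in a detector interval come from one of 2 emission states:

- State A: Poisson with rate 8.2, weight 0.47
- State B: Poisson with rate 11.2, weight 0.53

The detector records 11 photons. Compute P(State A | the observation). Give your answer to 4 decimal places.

0.3659

Posterior ∝ prior × likelihood, so P(k | x) ∝ π_k f_k(x); normalise over all components.
Poisson probabilities:
  L_A = 0.07755
  L_B = 0.119164
Unnormalised posteriors:
  π_A·L_A = 0.47 × 0.07755 = 0.0364485
  π_B·L_B = 0.53 × 0.119164 = 0.0631568
Evidence: 0.0364485 + 0.0631568 = 0.0996053
Responsibility of State A: 0.0364485 / 0.0996053 ≈ 0.3659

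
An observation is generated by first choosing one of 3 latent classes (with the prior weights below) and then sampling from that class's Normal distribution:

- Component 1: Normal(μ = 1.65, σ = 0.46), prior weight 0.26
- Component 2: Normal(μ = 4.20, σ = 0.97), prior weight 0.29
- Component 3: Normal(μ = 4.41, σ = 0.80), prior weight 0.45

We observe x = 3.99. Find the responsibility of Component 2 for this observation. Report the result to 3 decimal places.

0.373

By Bayes' theorem, P(k | x) = P(Z=k) f_k(x) / Σ_j P(Z=j) f_j(x).
Evaluate each component's likelihood at the observed value:
  f_1 = (1/(0.46·√(2π)))·exp(−(3.99−1.65)²/(2·0.46²)) = 0.867266·exp(-12.93856) = 2.08452e-06
  f_2 = (1/(0.97·√(2π)))·exp(−(3.99−4.20)²/(2·0.97²)) = 0.411281·exp(-0.02344) = 0.401754
  f_3 = (1/(0.80·√(2π)))·exp(−(3.99−4.41)²/(2·0.80²)) = 0.498678·exp(-0.13781) = 0.434479
Weight by the priors:
  P(Z=1)·f_1 = 0.26 × 2.08452e-06 = 5.41975e-07
  P(Z=2)·f_2 = 0.29 × 0.401754 = 0.116509
  P(Z=3)·f_3 = 0.45 × 0.434479 = 0.195516
Sum: 5.41975e-07 + 0.116509 + 0.195516 = 0.312025
So the posterior for Component 2 is 0.116509 / 0.312025 ≈ 0.373.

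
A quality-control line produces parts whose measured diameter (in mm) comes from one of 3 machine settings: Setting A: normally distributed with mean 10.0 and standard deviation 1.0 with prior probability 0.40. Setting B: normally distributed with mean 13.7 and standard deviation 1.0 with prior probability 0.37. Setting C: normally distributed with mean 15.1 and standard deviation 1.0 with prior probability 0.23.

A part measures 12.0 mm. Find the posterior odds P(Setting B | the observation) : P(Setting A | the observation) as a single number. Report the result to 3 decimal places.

1.611

Since P(k|x) ∝ π_k f_k(x), the posterior odds are π_i f_i(x) / (π_j f_j(x)).
Component likelihoods at x = 12.0 mm:
  L_A = (1/(1.0·√(2π)))·exp(−(12.0−10.0)²/(2·1.0²)) = 0.398942·exp(-2.00000) = 0.053991
  L_B = (1/(1.0·√(2π)))·exp(−(12.0−13.7)²/(2·1.0²)) = 0.398942·exp(-1.44500) = 0.0940491
  L_C = (1/(1.0·√(2π)))·exp(−(12.0−15.1)²/(2·1.0²)) = 0.398942·exp(-4.80500) = 0.00326682
0.0347982 / 0.0215964 ≈ 1.611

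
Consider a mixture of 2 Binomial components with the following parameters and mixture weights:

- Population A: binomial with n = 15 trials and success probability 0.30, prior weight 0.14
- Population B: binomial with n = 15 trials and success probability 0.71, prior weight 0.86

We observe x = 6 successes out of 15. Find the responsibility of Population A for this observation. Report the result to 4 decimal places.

0.7204

P(component k | x) = π_k·f_k(x) / marginal(x), where marginal(x) = Σ_j π_j·f_j(x).
Component likelihoods at x = 6 successes out of 15:
  p_A = C(15,6)·0.30^6·0.70^9 = 5005·0.000729·0.0403536 = 0.147236
  p_B = C(15,6)·0.71^6·0.29^9 = 5005·0.1281·1.45071e-05 = 0.00930114
Weight by the priors:
  π_A·p_A = 0.14 × 0.147236 = 0.020613
  π_B·p_B = 0.86 × 0.00930114 = 0.00799898
Evidence: 0.020613 + 0.00799898 = 0.028612
P(Population A | 6 successes out of 15) ≈ 0.7204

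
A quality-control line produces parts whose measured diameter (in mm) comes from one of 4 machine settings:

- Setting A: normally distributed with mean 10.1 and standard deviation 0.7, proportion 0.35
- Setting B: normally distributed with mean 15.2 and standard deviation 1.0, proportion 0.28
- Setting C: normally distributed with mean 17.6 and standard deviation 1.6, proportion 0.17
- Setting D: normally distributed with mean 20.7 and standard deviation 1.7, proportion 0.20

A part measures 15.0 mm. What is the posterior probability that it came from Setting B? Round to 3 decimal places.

By Bayes' theorem, P(k | x) = π_k f_k(x) / Σ_j π_j f_j(x).
Normal densities:
  p_A = (1/(0.7·√(2π)))·exp(−(15.0−10.1)²/(2·0.7²)) = 0.569918·exp(-24.50000) = 1.30496e-11
  p_B = (1/(1.0·√(2π)))·exp(−(15.0−15.2)²/(2·1.0²)) = 0.398942·exp(-0.02000) = 0.391043
  p_C = (1/(1.6·√(2π)))·exp(−(15.0−17.6)²/(2·1.6²)) = 0.249339·exp(-1.32031) = 0.0665864
  p_D = (1/(1.7·√(2π)))·exp(−(15.0−20.7)²/(2·1.7²)) = 0.234672·exp(-5.62111) = 0.00084966
Weight by the priors:
  π_A·p_A = 0.35 × 1.30496e-11 = 4.56736e-12
  π_B·p_B = 0.28 × 0.391043 = 0.109492
  π_C·p_C = 0.17 × 0.0665864 = 0.0113197
  π_D·p_D = 0.20 × 0.00084966 = 0.000169932
Sum: 4.56736e-12 + 0.109492 + 0.0113197 + 0.000169932 = 0.120982
P(Setting B | data) = 0.109492 / 0.120982 ≈ 0.905

0.905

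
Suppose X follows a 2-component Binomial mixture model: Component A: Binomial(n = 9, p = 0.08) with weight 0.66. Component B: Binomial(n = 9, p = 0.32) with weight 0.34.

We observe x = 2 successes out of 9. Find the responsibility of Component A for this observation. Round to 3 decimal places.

Posterior ∝ prior × likelihood, so P(k | x) ∝ π_k f_k(x); normalise over all components.
Evaluate each component's likelihood at the observed value:
  p_A = C(9,2)·0.08^2·0.92^7 = 36·0.0064·0.557847 = 0.128528
  p_B = C(9,2)·0.32^2·0.68^7 = 36·0.1024·0.0672299 = 0.247836
Weight by the priors:
  π_A·p_A = 0.66 × 0.128528 = 0.0848284
  π_B·p_B = 0.34 × 0.247836 = 0.0842643
Marginal: 0.0848284 + 0.0842643 = 0.169093
So the posterior for Component A is 0.0848284 / 0.169093 ≈ 0.502.

0.502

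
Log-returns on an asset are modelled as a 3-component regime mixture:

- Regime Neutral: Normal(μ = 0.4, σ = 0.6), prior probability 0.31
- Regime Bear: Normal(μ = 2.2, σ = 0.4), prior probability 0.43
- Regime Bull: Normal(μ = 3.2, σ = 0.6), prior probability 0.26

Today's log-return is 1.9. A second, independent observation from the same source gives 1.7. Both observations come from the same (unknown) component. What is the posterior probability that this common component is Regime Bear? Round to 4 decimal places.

0.9929

Posterior ∝ prior × likelihood, so P(k | x) ∝ P(Z=k) f_k(x); normalise over all components.
Since both observations come from the same component, the likelihood for component k is f_k(x₁)·f_k(x₂).
  p_Neutral = [(1/(0.6·√(2π)))·exp(−(1.9−0.4)²/(2·0.6²)) = 0.664904·exp(-3.12500) = 0.0292138] × [0.0635877] = 0.00185764
  p_Bear = [(1/(0.4·√(2π)))·exp(−(1.9−2.2)²/(2·0.4²)) = 0.997356·exp(-0.28125) = 0.752844] × [0.456623] = 0.343765
  p_Bull = [(1/(0.6·√(2π)))·exp(−(1.9−3.2)²/(2·0.6²)) = 0.664904·exp(-2.34722) = 0.0635877] × [0.0292138] = 0.00185764
Multiply by the mixture weights:
  P(Z=Neutral)·p_Neutral = 0.31 × 0.00185764 = 0.000575869
  P(Z=Bear)·p_Bear = 0.43 × 0.343765 = 0.147819
  P(Z=Bull)·p_Bull = 0.26 × 0.00185764 = 0.000482987
Normaliser: 0.000575869 + 0.147819 + 0.000482987 = 0.148878
P(Regime Bear | data) = 0.147819 / 0.148878 ≈ 0.9929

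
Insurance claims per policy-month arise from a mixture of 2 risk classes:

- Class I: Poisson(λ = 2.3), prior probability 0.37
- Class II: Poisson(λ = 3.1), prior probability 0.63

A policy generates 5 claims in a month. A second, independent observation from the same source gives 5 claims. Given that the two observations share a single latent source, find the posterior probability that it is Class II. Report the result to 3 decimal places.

0.872

The responsibility of component k is P(Z=k) f_k(x) divided by Σ_j P(Z=j) f_j(x).
Since both observations come from the same component, the likelihood for component k is f_k(x₁)·f_k(x₂).
  L_I = [e^(−2.3)·2.3^5/5! = 0.053775] × [0.053775] = 0.00289175
  L_II = [e^(−3.1)·3.1^5/5! = 0.107477] × [0.107477] = 0.0115512
Multiply by the mixture weights:
  P(Z=I)·L_I = 0.37 × 0.00289175 = 0.00106995
  P(Z=II)·L_II = 0.63 × 0.0115512 = 0.00727728
Sum: 0.00106995 + 0.00727728 = 0.00834723
P(Class II | x₁, x₂) ≈ 0.872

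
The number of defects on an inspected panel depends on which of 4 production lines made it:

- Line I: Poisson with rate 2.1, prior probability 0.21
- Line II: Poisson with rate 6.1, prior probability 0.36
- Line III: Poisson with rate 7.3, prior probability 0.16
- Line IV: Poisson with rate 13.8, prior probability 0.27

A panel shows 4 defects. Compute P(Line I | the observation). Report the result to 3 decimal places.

Apply Bayes' rule: the posterior for each component is proportional to its prior times its likelihood at x.
Evaluate each component's likelihood at the observed value:
  f_I = e^(−2.1)·2.1^4/4! = 0.099231
  f_II = e^(−6.1)·6.1^4/4! = 0.129393
  f_III = e^(−7.3)·7.3^4/4! = 0.0799338
  f_IV = e^(−13.8)·13.8^4/4! = 0.00153476
Multiply by the mixture weights:
  P(Z=I)·f_I = 0.21 × 0.099231 = 0.0208385
  P(Z=II)·f_II = 0.36 × 0.129393 = 0.0465816
  P(Z=III)·f_III = 0.16 × 0.0799338 = 0.0127894
  P(Z=IV)·f_IV = 0.27 × 0.00153476 = 0.000414386
Denominator: 0.0208385 + 0.0465816 + 0.0127894 + 0.000414386 = 0.0806239
P(Line I | the observation) ≈ 0.258

0.258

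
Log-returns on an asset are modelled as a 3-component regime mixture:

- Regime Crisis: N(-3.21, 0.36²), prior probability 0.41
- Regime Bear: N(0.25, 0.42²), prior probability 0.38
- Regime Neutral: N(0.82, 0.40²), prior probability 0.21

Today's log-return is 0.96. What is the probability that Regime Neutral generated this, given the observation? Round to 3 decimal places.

0.695

The responsibility of component k is P(Z=k) f_k(x) divided by Σ_j P(Z=j) f_j(x).
Component likelihoods at x = 0.96:
  f_Crisis = 8.11294e-30
  f_Bear = 0.227571
  f_Neutral = 0.938101
Prior × likelihood for each component:
  P(Z=Crisis)·f_Crisis = 0.41 × 8.11294e-30 = 3.3263e-30
  P(Z=Bear)·f_Bear = 0.38 × 0.227571 = 0.086477
  P(Z=Neutral)·f_Neutral = 0.21 × 0.938101 = 0.197001
Marginal: 3.3263e-30 + 0.086477 + 0.197001 = 0.283478
Responsibility of Regime Neutral: 0.197001 / 0.283478 ≈ 0.695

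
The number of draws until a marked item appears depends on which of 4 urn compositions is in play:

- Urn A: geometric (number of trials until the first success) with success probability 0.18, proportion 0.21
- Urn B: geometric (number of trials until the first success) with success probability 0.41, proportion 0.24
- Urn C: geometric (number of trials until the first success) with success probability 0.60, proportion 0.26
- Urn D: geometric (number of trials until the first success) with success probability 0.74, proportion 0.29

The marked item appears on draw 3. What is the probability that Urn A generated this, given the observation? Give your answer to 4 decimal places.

Apply Bayes' rule: the posterior for each component is proportional to its prior times its likelihood at x.
Geometric probabilities:
  f_A = 0.18·(1−0.18)^2 = 0.18·0.6724 = 0.121032
  f_B = 0.41·(1−0.41)^2 = 0.41·0.3481 = 0.142721
  f_C = 0.60·(1−0.60)^2 = 0.60·0.16 = 0.096
  f_D = 0.74·(1−0.74)^2 = 0.74·0.0676 = 0.050024
Prior × likelihood for each component:
  w_A·f_A = 0.21 × 0.121032 = 0.0254167
  w_B·f_B = 0.24 × 0.142721 = 0.034253
  w_C·f_C = 0.26 × 0.096 = 0.02496
  w_D·f_D = 0.29 × 0.050024 = 0.014507
Normaliser: 0.0254167 + 0.034253 + 0.02496 + 0.014507 = 0.0991367
So the posterior for Urn A is 0.0254167 / 0.0991367 ≈ 0.2564.

0.2564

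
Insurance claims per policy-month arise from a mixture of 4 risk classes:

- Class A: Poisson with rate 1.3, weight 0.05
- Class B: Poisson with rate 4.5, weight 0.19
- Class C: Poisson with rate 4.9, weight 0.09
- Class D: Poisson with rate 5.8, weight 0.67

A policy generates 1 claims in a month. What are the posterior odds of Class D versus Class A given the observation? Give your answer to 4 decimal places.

0.6641

Since P(k|x) ∝ w_k f_k(x), the posterior odds are w_i f_i(x) / (w_j f_j(x)).
Poisson probabilities:
  f_A = e^(−1.3)·1.3^1/1! = 0.354291
  f_B = e^(−4.5)·4.5^1/1! = 0.0499905
  f_C = e^(−4.9)·4.9^1/1! = 0.0364883
  f_D = e^(−5.8)·5.8^1/1! = 0.0175598
0.0117651 / 0.0177146 ≈ 0.6641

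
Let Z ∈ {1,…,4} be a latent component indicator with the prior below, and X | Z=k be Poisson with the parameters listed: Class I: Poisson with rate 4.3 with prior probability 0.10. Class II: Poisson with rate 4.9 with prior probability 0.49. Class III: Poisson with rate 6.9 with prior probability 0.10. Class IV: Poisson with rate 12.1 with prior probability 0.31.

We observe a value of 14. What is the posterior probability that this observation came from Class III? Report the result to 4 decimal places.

0.0218

P(component k | x) = π_k·f_k(x) / marginal(x), where marginal(x) = Σ_j π_j·f_j(x).
Component likelihoods at x = 14:
  f_I = e^(−4.3)·4.3^14/14! = 0.000114996
  f_II = e^(−4.9)·4.9^14/14! = 0.000392911
  f_III = e^(−6.9)·6.9^14/14! = 0.00640984
  f_IV = e^(−12.1)·12.1^14/14! = 0.0919652
Prior × likelihood for each component:
  π_I·f_I = 0.10 × 0.000114996 = 1.14996e-05
  π_II·f_II = 0.49 × 0.000392911 = 0.000192526
  π_III·f_III = 0.10 × 0.00640984 = 0.000640984
  π_IV·f_IV = 0.31 × 0.0919652 = 0.0285092
Sum: 1.14996e-05 + 0.000192526 + 0.000640984 + 0.0285092 = 0.0293542
P(Class III | the observation) = 0.000640984 / 0.0293542 ≈ 0.0218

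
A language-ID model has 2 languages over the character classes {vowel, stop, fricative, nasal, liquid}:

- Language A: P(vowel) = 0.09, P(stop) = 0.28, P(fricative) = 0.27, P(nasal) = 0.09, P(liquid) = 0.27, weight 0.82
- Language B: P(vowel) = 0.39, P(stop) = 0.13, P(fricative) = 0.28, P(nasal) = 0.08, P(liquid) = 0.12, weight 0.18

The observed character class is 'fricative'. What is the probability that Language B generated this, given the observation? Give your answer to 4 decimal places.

0.1854

The responsibility of component k is π_k f_k(x) divided by Σ_j π_j f_j(x).
Evaluate each component's likelihood at the observed value:
  L_A = 0.27
  L_B = 0.28
Weight by the priors:
  π_A·L_A = 0.82 × 0.27 = 0.2214
  π_B·L_B = 0.18 × 0.28 = 0.0504
Sum: 0.2214 + 0.0504 = 0.2718
So the posterior for Language B is 0.0504 / 0.2718 ≈ 0.1854.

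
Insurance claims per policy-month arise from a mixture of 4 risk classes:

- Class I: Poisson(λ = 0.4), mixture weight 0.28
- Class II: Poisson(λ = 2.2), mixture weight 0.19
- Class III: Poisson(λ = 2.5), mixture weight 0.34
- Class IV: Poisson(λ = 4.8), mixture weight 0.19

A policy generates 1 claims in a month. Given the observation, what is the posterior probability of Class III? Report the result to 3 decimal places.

0.351

By Bayes' theorem, P(k | x) = w_k f_k(x) / Σ_j w_j f_j(x).
Poisson probabilities:
  f_I = e^(−0.4)·0.4^1/1! = 0.268128
  f_II = e^(−2.2)·2.2^1/1! = 0.243767
  f_III = e^(−2.5)·2.5^1/1! = 0.205212
  f_IV = e^(−4.8)·4.8^1/1! = 0.0395028
Weight by the priors:
  w_I·f_I = 0.28 × 0.268128 = 0.0750758
  w_II·f_II = 0.19 × 0.243767 = 0.0463157
  w_III·f_III = 0.34 × 0.205212 = 0.0697722
  w_IV·f_IV = 0.19 × 0.0395028 = 0.00750553
Evidence: 0.0750758 + 0.0463157 + 0.0697722 + 0.00750553 = 0.198669
P(Class III | data) ≈ 0.351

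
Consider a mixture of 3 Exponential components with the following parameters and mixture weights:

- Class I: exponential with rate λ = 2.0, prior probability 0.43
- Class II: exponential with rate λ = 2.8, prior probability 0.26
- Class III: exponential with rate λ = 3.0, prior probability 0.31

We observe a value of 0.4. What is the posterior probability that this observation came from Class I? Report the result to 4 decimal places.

0.4274

By Bayes' theorem, P(k | x) = π_k f_k(x) / Σ_j π_j f_j(x).
Component likelihoods at x = 0.4:
  f_I = 2.0·e^(−2.0·0.4) = 2.0·e^(−0.8000) = 0.898658
  f_II = 2.8·e^(−2.8·0.4) = 2.8·e^(−1.1200) = 0.913583
  f_III = 3.0·e^(−3.0·0.4) = 3.0·e^(−1.2000) = 0.903583
Weight by the priors:
  π_I·f_I = 0.43 × 0.898658 = 0.386423
  π_II·f_II = 0.26 × 0.913583 = 0.237532
  π_III·f_III = 0.31 × 0.903583 = 0.280111
Evidence: 0.386423 + 0.237532 + 0.280111 = 0.904065
P(Class I | the observation) = 0.386423 / 0.904065 ≈ 0.4274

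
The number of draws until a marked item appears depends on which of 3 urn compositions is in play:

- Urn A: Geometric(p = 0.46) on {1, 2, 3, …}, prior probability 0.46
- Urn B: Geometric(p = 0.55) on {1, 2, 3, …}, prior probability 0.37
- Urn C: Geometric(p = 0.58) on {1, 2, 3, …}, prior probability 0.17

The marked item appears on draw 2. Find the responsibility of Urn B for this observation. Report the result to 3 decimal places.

0.370

The responsibility of component k is P(Z=k) f_k(x) divided by Σ_j P(Z=j) f_j(x).
Evaluate each component's likelihood at the observed value:
  L_A = 0.46·(1−0.46)^1 = 0.46·0.54 = 0.2484
  L_B = 0.55·(1−0.55)^1 = 0.55·0.45 = 0.2475
  L_C = 0.58·(1−0.58)^1 = 0.58·0.42 = 0.2436
Multiply by the mixture weights:
  P(Z=A)·L_A = 0.46 × 0.2484 = 0.114264
  P(Z=B)·L_B = 0.37 × 0.2475 = 0.091575
  P(Z=C)·L_C = 0.17 × 0.2436 = 0.041412
Marginal: 0.114264 + 0.091575 + 0.041412 = 0.247251
P(Urn B | the observation) ≈ 0.370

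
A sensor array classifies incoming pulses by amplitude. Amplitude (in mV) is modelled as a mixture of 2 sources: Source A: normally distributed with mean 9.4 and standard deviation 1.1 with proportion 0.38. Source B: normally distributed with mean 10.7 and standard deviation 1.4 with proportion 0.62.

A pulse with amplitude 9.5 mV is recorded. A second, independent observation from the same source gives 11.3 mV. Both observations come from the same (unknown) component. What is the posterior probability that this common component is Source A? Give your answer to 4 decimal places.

The responsibility of component k is π_k f_k(x) divided by Σ_j π_j f_j(x).
Since both observations come from the same component, the likelihood for component k is f_k(x₁)·f_k(x₂).
  p_A = [(1/(1.1·√(2π)))·exp(−(9.5−9.4)²/(2·1.1²)) = 0.362675·exp(-0.00413) = 0.361179] × [0.0815952] = 0.0294705
  p_B = [(1/(1.4·√(2π)))·exp(−(9.5−10.7)²/(2·1.4²)) = 0.284959·exp(-0.36735) = 0.197354] × [0.259955] = 0.051303
Prior × likelihood for each component:
  π_A·p_A = 0.38 × 0.0294705 = 0.0111988
  π_B·p_B = 0.62 × 0.051303 = 0.0318079
Denominator: 0.0111988 + 0.0318079 = 0.0430067
P(Source A | x₁, x₂) ≈ 0.2604

0.2604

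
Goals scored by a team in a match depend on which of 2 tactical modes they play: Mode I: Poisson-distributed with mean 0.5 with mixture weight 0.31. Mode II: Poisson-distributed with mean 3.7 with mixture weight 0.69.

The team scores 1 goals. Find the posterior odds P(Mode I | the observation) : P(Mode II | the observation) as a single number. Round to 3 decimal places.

1.489

The posterior odds equal the prior odds times the likelihood ratio: (π_i/π_j)·(f_i(x)/f_j(x)).
Evaluate each component's likelihood at the observed value:
  f_I = 0.303265
  f_II = 0.091477
0.0940123 / 0.0631192 ≈ 1.489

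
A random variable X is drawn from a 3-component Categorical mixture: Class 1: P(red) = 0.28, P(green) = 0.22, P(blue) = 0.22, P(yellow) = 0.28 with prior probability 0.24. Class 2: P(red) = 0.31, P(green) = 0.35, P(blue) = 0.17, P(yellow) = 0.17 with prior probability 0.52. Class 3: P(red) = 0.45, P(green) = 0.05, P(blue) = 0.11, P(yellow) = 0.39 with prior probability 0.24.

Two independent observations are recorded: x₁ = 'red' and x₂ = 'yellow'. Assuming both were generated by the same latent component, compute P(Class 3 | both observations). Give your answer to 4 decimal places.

0.4768

The responsibility of component k is w_k f_k(x) divided by Σ_j w_j f_j(x).
Since both observations come from the same component, the likelihood for component k is f_k(x₁)·f_k(x₂).
  f_1 = [P(red | comp) = 0.28] × [0.28] = 0.0784
  f_2 = [P(red | comp) = 0.31] × [0.17] = 0.0527
  f_3 = [P(red | comp) = 0.45] × [0.39] = 0.1755
Weight by the priors:
  w_1·f_1 = 0.24 × 0.0784 = 0.018816
  w_2·f_2 = 0.52 × 0.0527 = 0.027404
  w_3·f_3 = 0.24 × 0.1755 = 0.04212
Marginal: 0.018816 + 0.027404 + 0.04212 = 0.08834
Responsibility of Class 3: 0.04212 / 0.08834 ≈ 0.4768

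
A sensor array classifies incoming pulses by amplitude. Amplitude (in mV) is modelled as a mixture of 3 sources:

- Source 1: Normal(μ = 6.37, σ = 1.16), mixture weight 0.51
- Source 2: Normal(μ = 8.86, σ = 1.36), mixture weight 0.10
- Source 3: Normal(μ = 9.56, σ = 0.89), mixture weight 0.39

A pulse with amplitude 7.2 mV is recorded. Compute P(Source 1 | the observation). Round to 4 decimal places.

0.8765

The responsibility of component k is w_k f_k(x) divided by Σ_j w_j f_j(x).
Evaluate each component's likelihood at the observed value:
  p_1 = 0.266244
  p_2 = 0.13927
  p_3 = 0.0133249
Prior × likelihood for each component:
  w_1·p_1 = 0.51 × 0.266244 = 0.135785
  w_2·p_2 = 0.10 × 0.13927 = 0.013927
  w_3·p_3 = 0.39 × 0.0133249 = 0.0051967
Marginal: 0.135785 + 0.013927 + 0.0051967 = 0.154908
So the posterior for Source 1 is 0.135785 / 0.154908 ≈ 0.8765.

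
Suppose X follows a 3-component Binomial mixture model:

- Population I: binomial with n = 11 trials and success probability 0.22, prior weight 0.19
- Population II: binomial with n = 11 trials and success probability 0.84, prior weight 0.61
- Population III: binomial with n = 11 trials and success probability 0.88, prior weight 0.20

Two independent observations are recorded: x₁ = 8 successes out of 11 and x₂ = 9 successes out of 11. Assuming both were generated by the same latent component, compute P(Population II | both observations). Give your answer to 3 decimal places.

0.854

Posterior ∝ prior × likelihood, so P(k | x) ∝ π_k f_k(x); normalise over all components.
Since both observations come from the same component, the likelihood for component k is f_k(x₁)·f_k(x₂).
  f_I = [C(11,8)·0.22^8·0.78^3 = 165·5.48759e-06·0.474552 = 0.000429684] × [4.03976e-05] = 1.73582e-08
  f_II = [C(11,8)·0.84^8·0.16^3 = 165·0.247876·0.004096 = 0.167524] × [0.293168] = 0.0491128
  f_III = [C(11,8)·0.88^8·0.12^3 = 165·0.359635·0.001728 = 0.102539] × [0.250651] = 0.0257015
Weight by the priors:
  π_I·f_I = 0.19 × 1.73582e-08 = 3.29806e-09
  π_II·f_II = 0.61 × 0.0491128 = 0.0299588
  π_III·f_III = 0.20 × 0.0257015 = 0.0051403
Marginal: 3.29806e-09 + 0.0299588 + 0.0051403 = 0.0350991
P(Population II | x) = 0.0299588 / 0.0350991 ≈ 0.854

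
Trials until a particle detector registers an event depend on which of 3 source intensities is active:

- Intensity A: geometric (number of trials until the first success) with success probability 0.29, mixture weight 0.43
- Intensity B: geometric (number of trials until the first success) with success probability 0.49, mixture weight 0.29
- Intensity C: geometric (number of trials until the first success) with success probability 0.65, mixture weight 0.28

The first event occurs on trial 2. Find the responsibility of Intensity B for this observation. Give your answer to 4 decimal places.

The responsibility of component k is π_k f_k(x) divided by Σ_j π_j f_j(x).
Geometric probabilities:
  f_A = 0.29·(1−0.29)^1 = 0.29·0.71 = 0.2059
  f_B = 0.49·(1−0.49)^1 = 0.49·0.51 = 0.2499
  f_C = 0.65·(1−0.65)^1 = 0.65·0.35 = 0.2275
Weight by the priors:
  π_A·f_A = 0.43 × 0.2059 = 0.088537
  π_B·f_B = 0.29 × 0.2499 = 0.072471
  π_C·f_C = 0.28 × 0.2275 = 0.0637
Sum: 0.088537 + 0.072471 + 0.0637 = 0.224708
P(Intensity B | x) ≈ 0.3225

0.3225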